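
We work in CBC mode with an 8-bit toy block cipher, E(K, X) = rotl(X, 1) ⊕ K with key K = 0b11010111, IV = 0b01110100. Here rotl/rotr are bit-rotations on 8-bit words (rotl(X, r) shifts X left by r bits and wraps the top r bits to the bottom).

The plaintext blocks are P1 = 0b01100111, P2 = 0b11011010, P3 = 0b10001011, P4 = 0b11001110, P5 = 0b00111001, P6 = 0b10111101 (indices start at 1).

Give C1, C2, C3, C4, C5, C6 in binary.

C1 = 0b11110001, C2 = 0b10000001, C3 = 0b11000011, C4 = 0b11001101, C5 = 0b00111110, C6 = 0b11010000

CBC encryption: C_i = E(K, P_i ⊕ C_{i−1}), with C_{0} = IV.
C1: P1 ⊕ 0b01110100 = 0b00010011; E(K, 0b00010011) = 0b11110001.
C2: P2 ⊕ 0b11110001 = 0b00101011; E(K, 0b00101011) = 0b10000001.
C3: P3 ⊕ 0b10000001 = 0b00001010; E(K, 0b00001010) = 0b11000011.
C4: P4 ⊕ 0b11000011 = 0b00001101; E(K, 0b00001101) = 0b11001101.
C5: P5 ⊕ 0b11001101 = 0b11110100; E(K, 0b11110100) = 0b00111110.
C6: P6 ⊕ 0b00111110 = 0b10000011; E(K, 0b10000011) = 0b11010000.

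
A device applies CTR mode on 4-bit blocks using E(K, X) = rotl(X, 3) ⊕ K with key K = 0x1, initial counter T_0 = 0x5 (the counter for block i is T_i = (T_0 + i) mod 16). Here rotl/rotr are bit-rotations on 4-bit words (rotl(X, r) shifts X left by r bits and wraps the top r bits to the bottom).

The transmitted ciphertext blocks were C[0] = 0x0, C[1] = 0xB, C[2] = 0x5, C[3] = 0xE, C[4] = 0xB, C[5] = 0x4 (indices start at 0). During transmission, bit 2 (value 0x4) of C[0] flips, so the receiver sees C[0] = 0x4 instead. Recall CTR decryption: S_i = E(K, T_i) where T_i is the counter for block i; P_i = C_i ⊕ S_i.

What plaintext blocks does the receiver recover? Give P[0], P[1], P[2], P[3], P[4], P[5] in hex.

P[0] = 0xF, P[1] = 0x9, P[2] = 0xF, P[3] = 0xB, P[4] = 0x6, P[5] = 0x0

Only C[0] changed, to 0x4. In CTR, a change in C_i flips the same bit in P_i only; the keystream is unaffected. Decrypting the received ciphertext:
P[0]: T = 0x5, S = E(K, T) = 0xB; 0x4 ⊕ 0xB = 0xF.
P[1]: T = 0x6, S = E(K, T) = 0x2; 0xB ⊕ 0x2 = 0x9.
P[2]: T = 0x7, S = E(K, T) = 0xA; 0x5 ⊕ 0xA = 0xF.
P[3]: T = 0x8, S = E(K, T) = 0x5; 0xE ⊕ 0x5 = 0xB.
P[4]: T = 0x9, S = E(K, T) = 0xD; 0xB ⊕ 0xD = 0x6.
P[5]: T = 0xA, S = E(K, T) = 0x4; 0x4 ⊕ 0x4 = 0x0.
Blocks that differ from the original plaintext: P[0].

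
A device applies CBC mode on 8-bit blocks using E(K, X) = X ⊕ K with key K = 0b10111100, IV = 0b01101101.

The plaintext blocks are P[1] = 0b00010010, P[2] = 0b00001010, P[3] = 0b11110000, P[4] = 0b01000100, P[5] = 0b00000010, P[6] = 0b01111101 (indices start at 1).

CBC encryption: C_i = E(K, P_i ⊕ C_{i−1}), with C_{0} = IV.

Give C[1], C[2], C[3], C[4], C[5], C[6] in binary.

C[1] = 0b11000011, C[2] = 0b01110101, C[3] = 0b00111001, C[4] = 0b11000001, C[5] = 0b01111111, C[6] = 0b10111110

C[1]: P[1] ⊕ 0b01101101 = 0b01111111; E(K, 0b01111111) = 0b11000011.
C[2]: P[2] ⊕ 0b11000011 = 0b11001001; E(K, 0b11001001) = 0b01110101.
C[3]: P[3] ⊕ 0b01110101 = 0b10000101; E(K, 0b10000101) = 0b00111001.
C[4]: P[4] ⊕ 0b00111001 = 0b01111101; E(K, 0b01111101) = 0b11000001.
C[5]: P[5] ⊕ 0b11000001 = 0b11000011; E(K, 0b11000011) = 0b01111111.
C[6]: P[6] ⊕ 0b01111111 = 0b00000010; E(K, 0b00000010) = 0b10111110.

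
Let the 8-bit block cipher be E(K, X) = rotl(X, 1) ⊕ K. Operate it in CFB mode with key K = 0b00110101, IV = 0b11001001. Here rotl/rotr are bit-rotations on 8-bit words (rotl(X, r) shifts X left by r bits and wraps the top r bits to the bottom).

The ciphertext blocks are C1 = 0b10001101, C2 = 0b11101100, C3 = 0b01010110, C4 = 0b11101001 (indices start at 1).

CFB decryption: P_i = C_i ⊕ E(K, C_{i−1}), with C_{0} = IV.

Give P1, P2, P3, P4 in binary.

P1 = 0b00101011, P2 = 0b11000010, P3 = 0b10111010, P4 = 0b01110000

P1: E(K, 0b11001001) = 0b10100110; 0b10001101 ⊕ 0b10100110 = 0b00101011.
P2: E(K, 0b10001101) = 0b00101110; 0b11101100 ⊕ 0b00101110 = 0b11000010.
P3: E(K, 0b11101100) = 0b11101100; 0b01010110 ⊕ 0b11101100 = 0b10111010.
P4: E(K, 0b01010110) = 0b10011001; 0b11101001 ⊕ 0b10011001 = 0b01110000.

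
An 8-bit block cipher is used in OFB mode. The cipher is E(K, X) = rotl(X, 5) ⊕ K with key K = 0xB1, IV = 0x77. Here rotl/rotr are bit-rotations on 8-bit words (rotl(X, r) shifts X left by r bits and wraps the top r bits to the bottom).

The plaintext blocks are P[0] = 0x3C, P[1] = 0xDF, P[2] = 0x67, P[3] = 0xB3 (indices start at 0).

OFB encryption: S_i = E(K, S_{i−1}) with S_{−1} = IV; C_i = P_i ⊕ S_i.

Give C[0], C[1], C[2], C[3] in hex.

C[0]: S = E(K, 0x77) = 0x5F; 0x3C ⊕ 0x5F = 0x63.
C[1]: S = E(K, 0x5F) = 0x5A; 0xDF ⊕ 0x5A = 0x85.
C[2]: S = E(K, 0x5A) = 0xFA; 0x67 ⊕ 0xFA = 0x9D.
C[3]: S = E(K, 0xFA) = 0xEE; 0xB3 ⊕ 0xEE = 0x5D.

C[0] = 0x63, C[1] = 0x85, C[2] = 0x9D, C[3] = 0x5D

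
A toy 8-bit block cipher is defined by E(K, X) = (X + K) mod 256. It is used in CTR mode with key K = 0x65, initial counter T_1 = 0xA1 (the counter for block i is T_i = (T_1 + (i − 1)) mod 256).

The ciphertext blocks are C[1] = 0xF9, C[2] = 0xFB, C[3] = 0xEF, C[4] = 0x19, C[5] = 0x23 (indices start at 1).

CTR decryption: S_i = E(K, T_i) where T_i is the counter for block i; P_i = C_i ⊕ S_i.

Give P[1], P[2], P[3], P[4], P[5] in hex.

P[1] = 0xFF, P[2] = 0xFC, P[3] = 0xE7, P[4] = 0x10, P[5] = 0x29

P[1]: T = 0xA1, S = E(K, T) = 0x06; 0xF9 ⊕ 0x06 = 0xFF.
P[2]: T = 0xA2, S = E(K, T) = 0x07; 0xFB ⊕ 0x07 = 0xFC.
P[3]: T = 0xA3, S = E(K, T) = 0x08; 0xEF ⊕ 0x08 = 0xE7.
P[4]: T = 0xA4, S = E(K, T) = 0x09; 0x19 ⊕ 0x09 = 0x10.
P[5]: T = 0xA5, S = E(K, T) = 0x0A; 0x23 ⊕ 0x0A = 0x29.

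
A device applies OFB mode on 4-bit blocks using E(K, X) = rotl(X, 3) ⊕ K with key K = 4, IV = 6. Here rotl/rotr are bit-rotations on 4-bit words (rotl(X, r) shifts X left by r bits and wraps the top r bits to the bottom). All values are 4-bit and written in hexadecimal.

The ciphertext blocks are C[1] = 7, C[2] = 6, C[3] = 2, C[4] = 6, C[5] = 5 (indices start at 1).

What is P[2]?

OFB decryption: S_i = E(K, S_{i−1}) with S_{0} = IV; P_i = C_i ⊕ S_i.
P[1]: S = E(K, 6) = 7; 7 ⊕ 7 = 0.
P[2]: S = E(K, 7) = F; 6 ⊕ F = 9.

P[2] = 9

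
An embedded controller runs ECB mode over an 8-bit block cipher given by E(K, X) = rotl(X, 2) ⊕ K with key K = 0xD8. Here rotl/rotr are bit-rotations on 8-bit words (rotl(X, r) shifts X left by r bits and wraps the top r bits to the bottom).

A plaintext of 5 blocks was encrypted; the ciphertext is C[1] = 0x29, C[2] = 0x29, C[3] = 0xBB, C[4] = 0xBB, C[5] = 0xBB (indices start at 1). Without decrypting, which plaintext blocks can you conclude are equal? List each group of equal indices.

ECB encrypts each block independently with the same key, so equal ciphertext blocks imply equal plaintext blocks.
C[1] = C[2] = 0x29, so P[1] = P[2].
C[3] = C[4] = C[5] = 0xBB, so P[3] = P[4] = P[5].

P[1] = P[2]; P[3] = P[4] = P[5]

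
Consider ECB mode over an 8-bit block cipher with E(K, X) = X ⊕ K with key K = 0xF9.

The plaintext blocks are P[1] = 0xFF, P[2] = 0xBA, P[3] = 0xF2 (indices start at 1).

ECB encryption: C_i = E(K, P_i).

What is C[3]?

C[3] = 0x0B

C[3]: E(K, 0xF2) = 0x0B.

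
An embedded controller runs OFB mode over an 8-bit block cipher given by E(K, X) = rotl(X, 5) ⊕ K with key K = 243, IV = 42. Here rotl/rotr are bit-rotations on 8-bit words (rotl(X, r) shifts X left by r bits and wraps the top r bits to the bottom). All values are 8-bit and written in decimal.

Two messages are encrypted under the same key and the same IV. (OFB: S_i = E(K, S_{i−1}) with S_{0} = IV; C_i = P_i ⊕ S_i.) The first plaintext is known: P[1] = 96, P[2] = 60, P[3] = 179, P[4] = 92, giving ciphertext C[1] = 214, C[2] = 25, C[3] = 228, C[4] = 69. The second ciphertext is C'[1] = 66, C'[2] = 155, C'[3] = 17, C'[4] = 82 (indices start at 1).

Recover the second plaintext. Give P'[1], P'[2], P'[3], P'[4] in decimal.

In OFB with a reused IV, both messages share the same keystream S_i, so C_i ⊕ C'_i = P_i ⊕ P'_i and thus P'_i = P_i ⊕ C_i ⊕ C'_i.
P'[1]: 96 ⊕ 214 ⊕ 66 = 244.
P'[2]: 60 ⊕ 25 ⊕ 155 = 190.
P'[3]: 179 ⊕ 228 ⊕ 17 = 70.
P'[4]: 92 ⊕ 69 ⊕ 82 = 75.

P'[1] = 244, P'[2] = 190, P'[3] = 70, P'[4] = 75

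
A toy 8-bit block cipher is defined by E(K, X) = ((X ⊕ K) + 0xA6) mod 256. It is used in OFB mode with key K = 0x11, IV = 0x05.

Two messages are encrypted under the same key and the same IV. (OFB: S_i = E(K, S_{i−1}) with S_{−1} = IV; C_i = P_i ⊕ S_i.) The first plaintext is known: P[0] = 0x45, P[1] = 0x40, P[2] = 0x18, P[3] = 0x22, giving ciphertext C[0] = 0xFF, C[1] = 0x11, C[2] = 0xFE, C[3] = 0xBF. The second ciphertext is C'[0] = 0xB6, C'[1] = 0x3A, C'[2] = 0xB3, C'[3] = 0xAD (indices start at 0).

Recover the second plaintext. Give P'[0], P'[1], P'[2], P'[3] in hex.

P'[0] = 0x0C, P'[1] = 0x6B, P'[2] = 0x55, P'[3] = 0x30

In OFB with a reused IV, both messages share the same keystream S_i, so C_i ⊕ C'_i = P_i ⊕ P'_i and thus P'_i = P_i ⊕ C_i ⊕ C'_i.
P'[0]: 0x45 ⊕ 0xFF ⊕ 0xB6 = 0x0C.
P'[1]: 0x40 ⊕ 0x11 ⊕ 0x3A = 0x6B.
P'[2]: 0x18 ⊕ 0xFE ⊕ 0xB3 = 0x55.
P'[3]: 0x22 ⊕ 0xBF ⊕ 0xAD = 0x30.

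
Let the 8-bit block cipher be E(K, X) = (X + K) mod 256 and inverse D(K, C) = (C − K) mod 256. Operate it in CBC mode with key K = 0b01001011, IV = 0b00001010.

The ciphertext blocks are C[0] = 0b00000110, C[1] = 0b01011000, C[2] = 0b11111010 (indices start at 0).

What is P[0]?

P[0] = 0b10110001

CBC decryption: P_i = D(K, C_i) ⊕ C_{i−1}, with C_{−1} = IV.
P[0]: D(K, 0b00000110) = 0b10111011; 0b10111011 ⊕ 0b00001010 = 0b10110001.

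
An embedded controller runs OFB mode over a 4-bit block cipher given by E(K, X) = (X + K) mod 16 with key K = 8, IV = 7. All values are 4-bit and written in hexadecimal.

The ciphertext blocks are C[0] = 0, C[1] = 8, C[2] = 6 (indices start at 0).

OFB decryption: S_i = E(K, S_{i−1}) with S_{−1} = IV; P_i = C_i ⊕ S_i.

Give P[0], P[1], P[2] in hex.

P[0]: S = E(K, 7) = F; 0 ⊕ F = F.
P[1]: S = E(K, F) = 7; 8 ⊕ 7 = F.
P[2]: S = E(K, 7) = F; 6 ⊕ F = 9.

P[0] = F, P[1] = F, P[2] = 9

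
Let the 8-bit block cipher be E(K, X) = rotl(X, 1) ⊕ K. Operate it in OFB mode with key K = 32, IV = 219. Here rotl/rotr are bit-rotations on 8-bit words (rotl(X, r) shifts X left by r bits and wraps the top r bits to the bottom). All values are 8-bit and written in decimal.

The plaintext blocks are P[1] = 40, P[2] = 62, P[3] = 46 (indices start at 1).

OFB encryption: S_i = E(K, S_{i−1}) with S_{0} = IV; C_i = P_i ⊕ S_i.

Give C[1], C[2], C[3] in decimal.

C[1]: S = E(K, 219) = 151; 40 ⊕ 151 = 191.
C[2]: S = E(K, 151) = 15; 62 ⊕ 15 = 49.
C[3]: S = E(K, 15) = 62; 46 ⊕ 62 = 16.

C[1] = 191, C[2] = 49, C[3] = 16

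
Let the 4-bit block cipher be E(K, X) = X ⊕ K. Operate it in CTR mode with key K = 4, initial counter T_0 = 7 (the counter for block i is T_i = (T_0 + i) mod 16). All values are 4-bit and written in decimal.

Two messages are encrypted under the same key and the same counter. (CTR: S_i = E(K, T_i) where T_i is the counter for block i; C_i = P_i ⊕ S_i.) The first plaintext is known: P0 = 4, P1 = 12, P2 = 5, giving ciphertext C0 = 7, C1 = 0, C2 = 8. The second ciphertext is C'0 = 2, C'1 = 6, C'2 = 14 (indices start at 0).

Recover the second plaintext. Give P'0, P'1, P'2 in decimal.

In CTR with a reused counter, both messages share the same keystream S_i, so C_i ⊕ C'_i = P_i ⊕ P'_i and thus P'_i = P_i ⊕ C_i ⊕ C'_i.
P'0: 4 ⊕ 7 ⊕ 2 = 1.
P'1: 12 ⊕ 0 ⊕ 6 = 10.
P'2: 5 ⊕ 8 ⊕ 14 = 3.

P'0 = 1, P'1 = 10, P'2 = 3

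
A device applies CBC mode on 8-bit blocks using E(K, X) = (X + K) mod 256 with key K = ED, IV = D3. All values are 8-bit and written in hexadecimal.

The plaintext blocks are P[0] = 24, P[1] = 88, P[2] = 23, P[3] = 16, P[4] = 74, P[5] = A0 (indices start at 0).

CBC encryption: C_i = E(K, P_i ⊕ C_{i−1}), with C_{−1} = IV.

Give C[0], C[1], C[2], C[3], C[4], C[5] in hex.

C[0] = E4, C[1] = 59, C[2] = 67, C[3] = 5E, C[4] = 17, C[5] = A4

C[0]: P[0] ⊕ D3 = F7; E(K, F7) = E4.
C[1]: P[1] ⊕ E4 = 6C; E(K, 6C) = 59.
C[2]: P[2] ⊕ 59 = 7A; E(K, 7A) = 67.
C[3]: P[3] ⊕ 67 = 71; E(K, 71) = 5E.
C[4]: P[4] ⊕ 5E = 2A; E(K, 2A) = 17.
C[5]: P[5] ⊕ 17 = B7; E(K, B7) = A4.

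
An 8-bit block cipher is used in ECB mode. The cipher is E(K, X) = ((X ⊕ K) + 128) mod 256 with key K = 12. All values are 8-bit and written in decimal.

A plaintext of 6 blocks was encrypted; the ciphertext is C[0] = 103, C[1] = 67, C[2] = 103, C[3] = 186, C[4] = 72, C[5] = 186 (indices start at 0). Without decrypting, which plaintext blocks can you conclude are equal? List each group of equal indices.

ECB encrypts each block independently with the same key, so equal ciphertext blocks imply equal plaintext blocks.
C[0] = C[2] = 103, so P[0] = P[2].
C[3] = C[5] = 186, so P[3] = P[5].

P[0] = P[2]; P[3] = P[5]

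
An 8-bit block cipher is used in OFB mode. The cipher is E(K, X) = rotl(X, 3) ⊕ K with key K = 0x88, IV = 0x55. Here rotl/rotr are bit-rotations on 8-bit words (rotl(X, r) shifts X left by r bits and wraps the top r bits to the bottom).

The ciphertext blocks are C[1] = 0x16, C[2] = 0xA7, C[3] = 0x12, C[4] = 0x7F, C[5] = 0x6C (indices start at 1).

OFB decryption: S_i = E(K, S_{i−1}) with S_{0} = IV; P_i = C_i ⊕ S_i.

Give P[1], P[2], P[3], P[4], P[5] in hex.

P[1] = 0x34, P[2] = 0x3E, P[3] = 0x56, P[4] = 0xD5, P[5] = 0xB1

P[1]: S = E(K, 0x55) = 0x22; 0x16 ⊕ 0x22 = 0x34.
P[2]: S = E(K, 0x22) = 0x99; 0xA7 ⊕ 0x99 = 0x3E.
P[3]: S = E(K, 0x99) = 0x44; 0x12 ⊕ 0x44 = 0x56.
P[4]: S = E(K, 0x44) = 0xAA; 0x7F ⊕ 0xAA = 0xD5.
P[5]: S = E(K, 0xAA) = 0xDD; 0x6C ⊕ 0xDD = 0xB1.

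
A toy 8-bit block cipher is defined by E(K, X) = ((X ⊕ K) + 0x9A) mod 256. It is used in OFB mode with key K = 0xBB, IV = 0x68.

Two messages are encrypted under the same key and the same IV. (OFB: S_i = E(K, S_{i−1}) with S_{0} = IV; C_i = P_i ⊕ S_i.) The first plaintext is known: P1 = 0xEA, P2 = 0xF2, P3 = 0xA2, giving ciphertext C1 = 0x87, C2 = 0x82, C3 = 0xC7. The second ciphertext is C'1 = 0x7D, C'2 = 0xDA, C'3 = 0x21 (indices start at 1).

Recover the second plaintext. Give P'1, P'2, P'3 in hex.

In OFB with a reused IV, both messages share the same keystream S_i, so C_i ⊕ C'_i = P_i ⊕ P'_i and thus P'_i = P_i ⊕ C_i ⊕ C'_i.
P'1: 0xEA ⊕ 0x87 ⊕ 0x7D = 0x10.
P'2: 0xF2 ⊕ 0x82 ⊕ 0xDA = 0xAA.
P'3: 0xA2 ⊕ 0xC7 ⊕ 0x21 = 0x44.

P'1 = 0x10, P'2 = 0xAA, P'3 = 0x44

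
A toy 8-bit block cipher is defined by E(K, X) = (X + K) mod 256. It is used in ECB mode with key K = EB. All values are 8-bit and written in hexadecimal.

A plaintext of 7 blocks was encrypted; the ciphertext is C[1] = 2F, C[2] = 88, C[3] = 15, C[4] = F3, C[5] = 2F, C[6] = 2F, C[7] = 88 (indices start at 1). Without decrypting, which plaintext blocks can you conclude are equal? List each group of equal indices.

P[1] = P[5] = P[6]; P[2] = P[7]

ECB encrypts each block independently with the same key, so equal ciphertext blocks imply equal plaintext blocks.
C[1] = C[5] = C[6] = 2F, so P[1] = P[5] = P[6].
C[2] = C[7] = 88, so P[2] = P[7].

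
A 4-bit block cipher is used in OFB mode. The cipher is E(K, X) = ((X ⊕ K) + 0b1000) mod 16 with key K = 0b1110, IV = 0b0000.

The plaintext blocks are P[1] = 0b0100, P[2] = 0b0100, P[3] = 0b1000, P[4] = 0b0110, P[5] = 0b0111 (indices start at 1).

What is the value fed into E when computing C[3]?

0b0000

OFB encryption: S_i = E(K, S_{i−1}) with S_{0} = IV; C_i = P_i ⊕ S_i.
C[1]: S = E(K, 0b0000) = 0b0110; 0b0100 ⊕ 0b0110 = 0b0010.
C[2]: S = E(K, 0b0110) = 0b0000; 0b0100 ⊕ 0b0000 = 0b0100.
C[3]: S = E(K, 0b0000) = 0b0110; 0b1000 ⊕ 0b0110 = 0b1110.
So the input to E for block [3] is 0b0000.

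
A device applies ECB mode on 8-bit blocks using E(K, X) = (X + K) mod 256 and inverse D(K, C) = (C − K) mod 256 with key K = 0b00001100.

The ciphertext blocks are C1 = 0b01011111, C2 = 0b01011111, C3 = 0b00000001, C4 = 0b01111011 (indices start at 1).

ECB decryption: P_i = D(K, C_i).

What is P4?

P4 = 0b01101111

P4: D(K, 0b01111011) = 0b01101111.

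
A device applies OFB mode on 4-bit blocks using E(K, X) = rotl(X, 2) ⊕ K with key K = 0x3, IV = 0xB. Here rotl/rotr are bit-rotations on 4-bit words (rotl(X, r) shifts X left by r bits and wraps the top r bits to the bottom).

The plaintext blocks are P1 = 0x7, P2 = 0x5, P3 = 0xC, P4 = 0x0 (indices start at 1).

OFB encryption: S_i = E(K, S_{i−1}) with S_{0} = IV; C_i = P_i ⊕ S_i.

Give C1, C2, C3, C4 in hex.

C1: S = E(K, 0xB) = 0xD; 0x7 ⊕ 0xD = 0xA.
C2: S = E(K, 0xD) = 0x4; 0x5 ⊕ 0x4 = 0x1.
C3: S = E(K, 0x4) = 0x2; 0xC ⊕ 0x2 = 0xE.
C4: S = E(K, 0x2) = 0xB; 0x0 ⊕ 0xB = 0xB.

C1 = 0xA, C2 = 0x1, C3 = 0xE, C4 = 0xB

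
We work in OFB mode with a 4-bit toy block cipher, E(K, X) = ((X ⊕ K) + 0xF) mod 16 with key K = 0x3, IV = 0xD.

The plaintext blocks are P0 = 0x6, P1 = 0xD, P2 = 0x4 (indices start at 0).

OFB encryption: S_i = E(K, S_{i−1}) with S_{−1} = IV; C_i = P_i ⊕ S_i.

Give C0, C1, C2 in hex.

C0: S = E(K, 0xD) = 0xD; 0x6 ⊕ 0xD = 0xB.
C1: S = E(K, 0xD) = 0xD; 0xD ⊕ 0xD = 0x0.
C2: S = E(K, 0xD) = 0xD; 0x4 ⊕ 0xD = 0x9.

C0 = 0xB, C1 = 0x0, C2 = 0x9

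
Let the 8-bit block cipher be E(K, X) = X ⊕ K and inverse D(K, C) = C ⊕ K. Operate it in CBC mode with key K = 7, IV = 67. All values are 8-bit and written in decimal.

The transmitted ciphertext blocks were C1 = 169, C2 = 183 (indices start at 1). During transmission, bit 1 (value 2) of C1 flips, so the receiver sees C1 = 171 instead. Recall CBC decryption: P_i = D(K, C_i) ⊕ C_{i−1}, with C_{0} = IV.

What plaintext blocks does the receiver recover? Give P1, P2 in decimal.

P1 = 239, P2 = 27

Only C1 changed, to 171. In CBC, a change in C_i garbles P_i and flips the same bit in P_{i+1}. Decrypting the received ciphertext:
P1: D(K, 171) = 172; 172 ⊕ 67 = 239.
P2: D(K, 183) = 176; 176 ⊕ 171 = 27.
Blocks that differ from the original plaintext: P1, P2.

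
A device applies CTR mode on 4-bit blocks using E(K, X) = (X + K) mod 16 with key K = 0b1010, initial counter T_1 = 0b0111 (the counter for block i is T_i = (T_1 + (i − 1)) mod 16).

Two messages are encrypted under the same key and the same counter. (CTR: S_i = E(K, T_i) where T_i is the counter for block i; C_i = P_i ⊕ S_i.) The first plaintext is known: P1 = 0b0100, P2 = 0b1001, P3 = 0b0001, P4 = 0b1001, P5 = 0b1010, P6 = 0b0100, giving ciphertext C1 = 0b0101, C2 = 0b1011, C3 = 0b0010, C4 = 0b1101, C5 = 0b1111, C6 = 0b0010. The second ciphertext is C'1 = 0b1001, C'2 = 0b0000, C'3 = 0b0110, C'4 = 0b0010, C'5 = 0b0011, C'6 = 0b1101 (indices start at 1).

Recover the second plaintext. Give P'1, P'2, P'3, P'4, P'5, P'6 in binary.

P'1 = 0b1000, P'2 = 0b0010, P'3 = 0b0101, P'4 = 0b0110, P'5 = 0b0110, P'6 = 0b1011

In CTR with a reused counter, both messages share the same keystream S_i, so C_i ⊕ C'_i = P_i ⊕ P'_i and thus P'_i = P_i ⊕ C_i ⊕ C'_i.
P'1: 0b0100 ⊕ 0b0101 ⊕ 0b1001 = 0b1000.
P'2: 0b1001 ⊕ 0b1011 ⊕ 0b0000 = 0b0010.
P'3: 0b0001 ⊕ 0b0010 ⊕ 0b0110 = 0b0101.
P'4: 0b1001 ⊕ 0b1101 ⊕ 0b0010 = 0b0110.
P'5: 0b1010 ⊕ 0b1111 ⊕ 0b0011 = 0b0110.
P'6: 0b0100 ⊕ 0b0010 ⊕ 0b1101 = 0b1011.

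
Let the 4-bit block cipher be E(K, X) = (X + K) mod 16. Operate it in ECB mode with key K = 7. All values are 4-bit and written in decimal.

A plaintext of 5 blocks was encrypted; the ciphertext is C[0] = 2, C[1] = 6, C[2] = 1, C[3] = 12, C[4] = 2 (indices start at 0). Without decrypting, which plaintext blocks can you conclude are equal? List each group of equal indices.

ECB encrypts each block independently with the same key, so equal ciphertext blocks imply equal plaintext blocks.
C[0] = C[4] = 2, so P[0] = P[4].

P[0] = P[4]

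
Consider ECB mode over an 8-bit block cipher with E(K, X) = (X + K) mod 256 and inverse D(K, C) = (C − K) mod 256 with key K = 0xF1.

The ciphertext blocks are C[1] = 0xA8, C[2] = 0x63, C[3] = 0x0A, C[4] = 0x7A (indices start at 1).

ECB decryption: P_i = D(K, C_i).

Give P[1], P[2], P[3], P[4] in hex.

P[1] = 0xB7, P[2] = 0x72, P[3] = 0x19, P[4] = 0x89

P[1]: D(K, 0xA8) = 0xB7.
P[2]: D(K, 0x63) = 0x72.
P[3]: D(K, 0x0A) = 0x19.
P[4]: D(K, 0x7A) = 0x89.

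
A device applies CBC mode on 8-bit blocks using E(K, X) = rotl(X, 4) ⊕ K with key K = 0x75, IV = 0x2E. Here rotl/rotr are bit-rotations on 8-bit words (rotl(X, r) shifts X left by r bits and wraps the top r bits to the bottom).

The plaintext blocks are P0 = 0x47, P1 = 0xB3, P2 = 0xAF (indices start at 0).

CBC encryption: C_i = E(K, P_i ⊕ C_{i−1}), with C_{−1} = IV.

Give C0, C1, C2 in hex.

C0: P0 ⊕ 0x2E = 0x69; E(K, 0x69) = 0xE3.
C1: P1 ⊕ 0xE3 = 0x50; E(K, 0x50) = 0x70.
C2: P2 ⊕ 0x70 = 0xDF; E(K, 0xDF) = 0x88.

C0 = 0xE3, C1 = 0x70, C2 = 0x88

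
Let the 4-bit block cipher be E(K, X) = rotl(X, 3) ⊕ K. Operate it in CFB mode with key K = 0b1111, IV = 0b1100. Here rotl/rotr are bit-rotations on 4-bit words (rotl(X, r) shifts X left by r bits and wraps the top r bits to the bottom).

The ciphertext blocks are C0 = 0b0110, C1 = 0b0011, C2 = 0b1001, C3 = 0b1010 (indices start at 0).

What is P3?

P3 = 0b1001

CFB decryption: P_i = C_i ⊕ E(K, C_{i−1}), with C_{−1} = IV.
P3: E(K, 0b1001) = 0b0011; 0b1010 ⊕ 0b0011 = 0b1001.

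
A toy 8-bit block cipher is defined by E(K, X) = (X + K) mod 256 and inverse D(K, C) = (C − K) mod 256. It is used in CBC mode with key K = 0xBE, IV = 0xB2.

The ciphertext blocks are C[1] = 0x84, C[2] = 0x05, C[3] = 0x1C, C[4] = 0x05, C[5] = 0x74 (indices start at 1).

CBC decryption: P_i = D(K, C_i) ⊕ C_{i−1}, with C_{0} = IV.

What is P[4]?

P[4]: D(K, 0x05) = 0x47; 0x47 ⊕ 0x1C = 0x5B.

P[4] = 0x5B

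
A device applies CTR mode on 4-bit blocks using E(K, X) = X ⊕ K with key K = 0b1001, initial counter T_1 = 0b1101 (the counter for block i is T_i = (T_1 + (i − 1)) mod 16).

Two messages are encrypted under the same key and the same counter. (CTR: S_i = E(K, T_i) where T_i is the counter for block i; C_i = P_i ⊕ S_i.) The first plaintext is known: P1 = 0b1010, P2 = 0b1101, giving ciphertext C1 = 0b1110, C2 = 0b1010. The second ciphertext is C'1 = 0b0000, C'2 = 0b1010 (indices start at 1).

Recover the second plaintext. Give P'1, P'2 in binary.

P'1 = 0b0100, P'2 = 0b1101

In CTR with a reused counter, both messages share the same keystream S_i, so C_i ⊕ C'_i = P_i ⊕ P'_i and thus P'_i = P_i ⊕ C_i ⊕ C'_i.
P'1: 0b1010 ⊕ 0b1110 ⊕ 0b0000 = 0b0100.
P'2: 0b1101 ⊕ 0b1010 ⊕ 0b1010 = 0b1101.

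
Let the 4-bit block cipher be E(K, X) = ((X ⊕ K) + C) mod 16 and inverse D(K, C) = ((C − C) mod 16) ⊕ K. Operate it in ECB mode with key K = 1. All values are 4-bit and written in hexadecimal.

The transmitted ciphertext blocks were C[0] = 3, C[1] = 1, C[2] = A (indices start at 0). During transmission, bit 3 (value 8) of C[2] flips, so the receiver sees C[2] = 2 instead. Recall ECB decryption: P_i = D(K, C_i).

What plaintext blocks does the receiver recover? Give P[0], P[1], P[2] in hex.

P[0] = 6, P[1] = 4, P[2] = 7

Only C[2] changed, to 2. In ECB, a change in C_i affects only P_i. Decrypting the received ciphertext:
P[0]: D(K, 3) = 6.
P[1]: D(K, 1) = 4.
P[2]: D(K, 2) = 7.
Blocks that differ from the original plaintext: P[2].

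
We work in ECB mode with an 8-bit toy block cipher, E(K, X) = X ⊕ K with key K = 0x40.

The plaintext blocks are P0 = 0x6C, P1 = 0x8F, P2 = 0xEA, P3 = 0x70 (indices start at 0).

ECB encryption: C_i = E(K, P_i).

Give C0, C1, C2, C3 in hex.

C0 = 0x2C, C1 = 0xCF, C2 = 0xAA, C3 = 0x30

C0: E(K, 0x6C) = 0x2C.
C1: E(K, 0x8F) = 0xCF.
C2: E(K, 0xEA) = 0xAA.
C3: E(K, 0x70) = 0x30.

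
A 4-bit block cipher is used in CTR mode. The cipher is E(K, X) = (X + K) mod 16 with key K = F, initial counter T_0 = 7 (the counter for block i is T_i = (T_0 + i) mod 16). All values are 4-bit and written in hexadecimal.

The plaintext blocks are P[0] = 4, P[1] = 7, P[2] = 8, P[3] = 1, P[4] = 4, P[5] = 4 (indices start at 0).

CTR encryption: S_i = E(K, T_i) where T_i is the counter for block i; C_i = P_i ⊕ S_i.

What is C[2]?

C[0]: T = 7, S = E(K, T) = 6; 4 ⊕ 6 = 2.
C[1]: T = 8, S = E(K, T) = 7; 7 ⊕ 7 = 0.
C[2]: T = 9, S = E(K, T) = 8; 8 ⊕ 8 = 0.

C[2] = 0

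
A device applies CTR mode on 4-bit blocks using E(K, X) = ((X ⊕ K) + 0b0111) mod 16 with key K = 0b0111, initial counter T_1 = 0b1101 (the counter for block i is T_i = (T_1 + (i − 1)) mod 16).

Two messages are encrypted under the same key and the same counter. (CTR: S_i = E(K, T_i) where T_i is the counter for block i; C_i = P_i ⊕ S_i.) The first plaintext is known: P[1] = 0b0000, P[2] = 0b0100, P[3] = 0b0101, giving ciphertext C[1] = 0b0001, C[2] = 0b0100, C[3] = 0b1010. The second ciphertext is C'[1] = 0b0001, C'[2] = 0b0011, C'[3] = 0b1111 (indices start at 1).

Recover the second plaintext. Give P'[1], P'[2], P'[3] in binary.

P'[1] = 0b0000, P'[2] = 0b0011, P'[3] = 0b0000

In CTR with a reused counter, both messages share the same keystream S_i, so C_i ⊕ C'_i = P_i ⊕ P'_i and thus P'_i = P_i ⊕ C_i ⊕ C'_i.
P'[1]: 0b0000 ⊕ 0b0001 ⊕ 0b0001 = 0b0000.
P'[2]: 0b0100 ⊕ 0b0100 ⊕ 0b0011 = 0b0011.
P'[3]: 0b0101 ⊕ 0b1010 ⊕ 0b1111 = 0b0000.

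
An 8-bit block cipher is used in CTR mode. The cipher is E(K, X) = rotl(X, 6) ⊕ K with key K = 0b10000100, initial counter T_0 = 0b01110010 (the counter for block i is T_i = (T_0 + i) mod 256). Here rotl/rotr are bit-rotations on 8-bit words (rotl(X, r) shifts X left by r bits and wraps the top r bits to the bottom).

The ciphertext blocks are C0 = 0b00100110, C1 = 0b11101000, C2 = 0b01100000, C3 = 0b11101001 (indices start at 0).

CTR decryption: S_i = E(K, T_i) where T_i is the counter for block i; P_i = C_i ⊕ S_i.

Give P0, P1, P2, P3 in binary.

P0 = 0b00111110, P1 = 0b10110000, P2 = 0b11111001, P3 = 0b00110000

P0: T = 0b01110010, S = E(K, T) = 0b00011000; 0b00100110 ⊕ 0b00011000 = 0b00111110.
P1: T = 0b01110011, S = E(K, T) = 0b01011000; 0b11101000 ⊕ 0b01011000 = 0b10110000.
P2: T = 0b01110100, S = E(K, T) = 0b10011001; 0b01100000 ⊕ 0b10011001 = 0b11111001.
P3: T = 0b01110101, S = E(K, T) = 0b11011001; 0b11101001 ⊕ 0b11011001 = 0b00110000.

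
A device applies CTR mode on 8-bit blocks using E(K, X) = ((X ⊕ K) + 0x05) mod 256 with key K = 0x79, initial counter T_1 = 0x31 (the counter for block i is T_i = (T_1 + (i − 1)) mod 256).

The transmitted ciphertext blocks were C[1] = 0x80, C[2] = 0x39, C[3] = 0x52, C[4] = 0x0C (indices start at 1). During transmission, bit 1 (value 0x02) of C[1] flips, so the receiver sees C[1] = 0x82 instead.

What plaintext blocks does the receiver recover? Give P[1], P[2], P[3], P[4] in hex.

P[1] = 0xCF, P[2] = 0x69, P[3] = 0x1D, P[4] = 0x5E

CTR decryption: S_i = E(K, T_i) where T_i is the counter for block i; P_i = C_i ⊕ S_i.
Only C[1] changed, to 0x82. In CTR, a change in C_i flips the same bit in P_i only; the keystream is unaffected. Decrypting the received ciphertext:
P[1]: T = 0x31, S = E(K, T) = 0x4D; 0x82 ⊕ 0x4D = 0xCF.
P[2]: T = 0x32, S = E(K, T) = 0x50; 0x39 ⊕ 0x50 = 0x69.
P[3]: T = 0x33, S = E(K, T) = 0x4F; 0x52 ⊕ 0x4F = 0x1D.
P[4]: T = 0x34, S = E(K, T) = 0x52; 0x0C ⊕ 0x52 = 0x5E.
Blocks that differ from the original plaintext: P[1].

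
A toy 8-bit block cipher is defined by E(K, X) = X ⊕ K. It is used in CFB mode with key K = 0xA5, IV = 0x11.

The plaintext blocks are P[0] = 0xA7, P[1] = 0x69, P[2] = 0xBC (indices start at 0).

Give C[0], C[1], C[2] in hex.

CFB encryption: C_i = P_i ⊕ E(K, C_{i−1}), with C_{−1} = IV.
C[0]: E(K, 0x11) = 0xB4; 0xA7 ⊕ 0xB4 = 0x13.
C[1]: E(K, 0x13) = 0xB6; 0x69 ⊕ 0xB6 = 0xDF.
C[2]: E(K, 0xDF) = 0x7A; 0xBC ⊕ 0x7A = 0xC6.

C[0] = 0x13, C[1] = 0xDF, C[2] = 0xC6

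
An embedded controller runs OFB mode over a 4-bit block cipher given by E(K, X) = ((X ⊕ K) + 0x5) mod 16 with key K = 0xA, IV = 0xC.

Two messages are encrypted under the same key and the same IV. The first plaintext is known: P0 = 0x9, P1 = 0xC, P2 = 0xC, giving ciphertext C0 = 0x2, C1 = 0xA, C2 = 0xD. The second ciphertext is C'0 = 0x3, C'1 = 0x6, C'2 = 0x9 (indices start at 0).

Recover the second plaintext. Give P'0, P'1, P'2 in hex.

In OFB with a reused IV, both messages share the same keystream S_i, so C_i ⊕ C'_i = P_i ⊕ P'_i and thus P'_i = P_i ⊕ C_i ⊕ C'_i.
P'0: 0x9 ⊕ 0x2 ⊕ 0x3 = 0x8.
P'1: 0xC ⊕ 0xA ⊕ 0x6 = 0x0.
P'2: 0xC ⊕ 0xD ⊕ 0x9 = 0x8.

P'0 = 0x8, P'1 = 0x0, P'2 = 0x8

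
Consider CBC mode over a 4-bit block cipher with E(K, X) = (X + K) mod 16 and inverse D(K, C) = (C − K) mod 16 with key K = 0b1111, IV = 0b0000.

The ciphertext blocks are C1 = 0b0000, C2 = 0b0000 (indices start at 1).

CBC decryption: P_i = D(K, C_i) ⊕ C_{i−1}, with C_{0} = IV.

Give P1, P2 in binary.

P1: D(K, 0b0000) = 0b0001; 0b0001 ⊕ 0b0000 = 0b0001.
P2: D(K, 0b0000) = 0b0001; 0b0001 ⊕ 0b0000 = 0b0001.

P1 = 0b0001, P2 = 0b0001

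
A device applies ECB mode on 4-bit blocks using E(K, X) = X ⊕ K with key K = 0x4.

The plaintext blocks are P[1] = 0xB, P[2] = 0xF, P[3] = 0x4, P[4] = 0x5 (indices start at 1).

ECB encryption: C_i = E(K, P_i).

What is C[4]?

C[4]: E(K, 0x5) = 0x1.

C[4] = 0x1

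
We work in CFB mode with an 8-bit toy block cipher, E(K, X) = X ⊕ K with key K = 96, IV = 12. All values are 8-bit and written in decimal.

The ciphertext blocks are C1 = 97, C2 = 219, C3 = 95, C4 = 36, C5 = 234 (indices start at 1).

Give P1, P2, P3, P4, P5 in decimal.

CFB decryption: P_i = C_i ⊕ E(K, C_{i−1}), with C_{0} = IV.
P1: E(K, 12) = 108; 97 ⊕ 108 = 13.
P2: E(K, 97) = 1; 219 ⊕ 1 = 218.
P3: E(K, 219) = 187; 95 ⊕ 187 = 228.
P4: E(K, 95) = 63; 36 ⊕ 63 = 27.
P5: E(K, 36) = 68; 234 ⊕ 68 = 174.

P1 = 13, P2 = 218, P3 = 228, P4 = 27, P5 = 174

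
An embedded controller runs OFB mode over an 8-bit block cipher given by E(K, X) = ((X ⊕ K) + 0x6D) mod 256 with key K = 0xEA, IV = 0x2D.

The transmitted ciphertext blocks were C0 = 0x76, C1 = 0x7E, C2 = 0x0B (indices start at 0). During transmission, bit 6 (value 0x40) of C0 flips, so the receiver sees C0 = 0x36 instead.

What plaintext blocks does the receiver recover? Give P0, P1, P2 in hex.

OFB decryption: S_i = E(K, S_{i−1}) with S_{−1} = IV; P_i = C_i ⊕ S_i.
Only C0 changed, to 0x36. In OFB, a change in C_i flips the same bit in P_i only; the keystream is unaffected. Decrypting the received ciphertext:
P0: S = E(K, 0x2D) = 0x34; 0x36 ⊕ 0x34 = 0x02.
P1: S = E(K, 0x34) = 0x4B; 0x7E ⊕ 0x4B = 0x35.
P2: S = E(K, 0x4B) = 0x0E; 0x0B ⊕ 0x0E = 0x05.
Blocks that differ from the original plaintext: P0.

P0 = 0x02, P1 = 0x35, P2 = 0x05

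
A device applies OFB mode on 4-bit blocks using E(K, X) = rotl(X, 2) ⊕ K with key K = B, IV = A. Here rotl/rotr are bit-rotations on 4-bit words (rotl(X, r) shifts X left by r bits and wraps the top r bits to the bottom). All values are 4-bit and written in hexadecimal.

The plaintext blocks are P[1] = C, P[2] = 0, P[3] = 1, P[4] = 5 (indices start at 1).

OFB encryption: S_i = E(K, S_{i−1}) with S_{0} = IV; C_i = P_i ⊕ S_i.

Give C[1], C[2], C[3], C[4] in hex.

C[1] = D, C[2] = F, C[3] = 5, C[4] = F

C[1]: S = E(K, A) = 1; C ⊕ 1 = D.
C[2]: S = E(K, 1) = F; 0 ⊕ F = F.
C[3]: S = E(K, F) = 4; 1 ⊕ 4 = 5.
C[4]: S = E(K, 4) = A; 5 ⊕ A = F.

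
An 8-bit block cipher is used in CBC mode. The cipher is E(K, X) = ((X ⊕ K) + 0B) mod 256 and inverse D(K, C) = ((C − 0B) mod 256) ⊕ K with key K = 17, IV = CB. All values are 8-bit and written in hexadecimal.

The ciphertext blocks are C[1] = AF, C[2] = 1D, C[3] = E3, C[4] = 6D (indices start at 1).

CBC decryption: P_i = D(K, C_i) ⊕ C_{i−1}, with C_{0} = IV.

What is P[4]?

P[4]: D(K, 6D) = 75; 75 ⊕ E3 = 96.

P[4] = 96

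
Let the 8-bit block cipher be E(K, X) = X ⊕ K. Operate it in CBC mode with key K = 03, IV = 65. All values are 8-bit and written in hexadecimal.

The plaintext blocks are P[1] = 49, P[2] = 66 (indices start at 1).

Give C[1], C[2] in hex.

C[1] = 2F, C[2] = 4A

CBC encryption: C_i = E(K, P_i ⊕ C_{i−1}), with C_{0} = IV.
C[1]: P[1] ⊕ 65 = 2C; E(K, 2C) = 2F.
C[2]: P[2] ⊕ 2F = 49; E(K, 49) = 4A.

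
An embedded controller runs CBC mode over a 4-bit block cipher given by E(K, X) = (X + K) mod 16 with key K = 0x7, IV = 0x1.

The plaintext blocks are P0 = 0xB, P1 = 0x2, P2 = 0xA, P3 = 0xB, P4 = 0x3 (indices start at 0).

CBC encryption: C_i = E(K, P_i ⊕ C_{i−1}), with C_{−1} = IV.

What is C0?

C0 = 0x1

C0: P0 ⊕ 0x1 = 0xA; E(K, 0xA) = 0x1.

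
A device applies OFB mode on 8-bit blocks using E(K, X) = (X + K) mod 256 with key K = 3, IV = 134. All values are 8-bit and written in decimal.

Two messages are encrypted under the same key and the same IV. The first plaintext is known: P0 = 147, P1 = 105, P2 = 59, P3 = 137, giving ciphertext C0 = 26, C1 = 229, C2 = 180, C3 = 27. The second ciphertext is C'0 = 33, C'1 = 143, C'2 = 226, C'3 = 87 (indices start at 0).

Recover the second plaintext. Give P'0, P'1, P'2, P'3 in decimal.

P'0 = 168, P'1 = 3, P'2 = 109, P'3 = 197

In OFB with a reused IV, both messages share the same keystream S_i, so C_i ⊕ C'_i = P_i ⊕ P'_i and thus P'_i = P_i ⊕ C_i ⊕ C'_i.
P'0: 147 ⊕ 26 ⊕ 33 = 168.
P'1: 105 ⊕ 229 ⊕ 143 = 3.
P'2: 59 ⊕ 180 ⊕ 226 = 109.
P'3: 137 ⊕ 27 ⊕ 87 = 197.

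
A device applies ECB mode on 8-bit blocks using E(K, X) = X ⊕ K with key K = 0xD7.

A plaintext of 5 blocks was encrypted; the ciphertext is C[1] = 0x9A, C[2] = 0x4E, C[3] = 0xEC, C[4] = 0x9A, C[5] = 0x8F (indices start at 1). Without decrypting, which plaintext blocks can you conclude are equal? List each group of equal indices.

P[1] = P[4]

ECB encrypts each block independently with the same key, so equal ciphertext blocks imply equal plaintext blocks.
C[1] = C[4] = 0x9A, so P[1] = P[4].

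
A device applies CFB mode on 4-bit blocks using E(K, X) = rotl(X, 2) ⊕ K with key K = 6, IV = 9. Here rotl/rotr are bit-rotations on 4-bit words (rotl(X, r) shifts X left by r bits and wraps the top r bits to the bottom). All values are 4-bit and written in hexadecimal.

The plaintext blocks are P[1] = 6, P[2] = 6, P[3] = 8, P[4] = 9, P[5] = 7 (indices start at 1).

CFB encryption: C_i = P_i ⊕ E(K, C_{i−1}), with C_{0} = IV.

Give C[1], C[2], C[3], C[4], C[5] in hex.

C[1]: E(K, 9) = 0; 6 ⊕ 0 = 6.
C[2]: E(K, 6) = F; 6 ⊕ F = 9.
C[3]: E(K, 9) = 0; 8 ⊕ 0 = 8.
C[4]: E(K, 8) = 4; 9 ⊕ 4 = D.
C[5]: E(K, D) = 1; 7 ⊕ 1 = 6.

C[1] = 6, C[2] = 9, C[3] = 8, C[4] = D, C[5] = 6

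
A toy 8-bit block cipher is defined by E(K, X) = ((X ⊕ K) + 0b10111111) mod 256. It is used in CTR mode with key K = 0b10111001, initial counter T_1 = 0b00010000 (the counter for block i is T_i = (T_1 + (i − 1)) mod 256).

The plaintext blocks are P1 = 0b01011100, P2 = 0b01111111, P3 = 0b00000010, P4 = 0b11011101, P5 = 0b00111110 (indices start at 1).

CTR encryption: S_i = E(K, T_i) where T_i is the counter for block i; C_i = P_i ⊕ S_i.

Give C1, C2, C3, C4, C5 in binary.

C1 = 0b00110100, C2 = 0b00011000, C3 = 0b01101000, C4 = 0b10110100, C5 = 0b01010010

C1: T = 0b00010000, S = E(K, T) = 0b01101000; 0b01011100 ⊕ 0b01101000 = 0b00110100.
C2: T = 0b00010001, S = E(K, T) = 0b01100111; 0b01111111 ⊕ 0b01100111 = 0b00011000.
C3: T = 0b00010010, S = E(K, T) = 0b01101010; 0b00000010 ⊕ 0b01101010 = 0b01101000.
C4: T = 0b00010011, S = E(K, T) = 0b01101001; 0b11011101 ⊕ 0b01101001 = 0b10110100.
C5: T = 0b00010100, S = E(K, T) = 0b01101100; 0b00111110 ⊕ 0b01101100 = 0b01010010.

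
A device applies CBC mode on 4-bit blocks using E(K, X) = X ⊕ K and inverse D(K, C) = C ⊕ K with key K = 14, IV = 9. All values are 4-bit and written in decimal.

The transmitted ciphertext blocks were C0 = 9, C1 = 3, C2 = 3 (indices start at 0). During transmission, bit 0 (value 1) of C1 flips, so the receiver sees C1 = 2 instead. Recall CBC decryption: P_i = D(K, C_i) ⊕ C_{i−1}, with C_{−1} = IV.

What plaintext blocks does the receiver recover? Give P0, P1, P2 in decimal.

Only C1 changed, to 2. In CBC, a change in C_i garbles P_i and flips the same bit in P_{i+1}. Decrypting the received ciphertext:
P0: D(K, 9) = 7; 7 ⊕ 9 = 14.
P1: D(K, 2) = 12; 12 ⊕ 9 = 5.
P2: D(K, 3) = 13; 13 ⊕ 2 = 15.
Blocks that differ from the original plaintext: P1, P2.

P0 = 14, P1 = 5, P2 = 15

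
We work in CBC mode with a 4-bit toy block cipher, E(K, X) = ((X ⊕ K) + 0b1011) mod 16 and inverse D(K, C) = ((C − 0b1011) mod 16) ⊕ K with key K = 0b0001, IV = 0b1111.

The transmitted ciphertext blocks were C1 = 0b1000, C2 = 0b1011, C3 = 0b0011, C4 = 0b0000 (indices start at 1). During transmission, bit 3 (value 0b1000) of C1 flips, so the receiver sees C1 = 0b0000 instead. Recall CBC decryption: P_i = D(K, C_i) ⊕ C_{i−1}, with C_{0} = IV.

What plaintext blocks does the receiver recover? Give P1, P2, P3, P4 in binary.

P1 = 0b1011, P2 = 0b0001, P3 = 0b0010, P4 = 0b0111

Only C1 changed, to 0b0000. In CBC, a change in C_i garbles P_i and flips the same bit in P_{i+1}. Decrypting the received ciphertext:
P1: D(K, 0b0000) = 0b0100; 0b0100 ⊕ 0b1111 = 0b1011.
P2: D(K, 0b1011) = 0b0001; 0b0001 ⊕ 0b0000 = 0b0001.
P3: D(K, 0b0011) = 0b1001; 0b1001 ⊕ 0b1011 = 0b0010.
P4: D(K, 0b0000) = 0b0100; 0b0100 ⊕ 0b0011 = 0b0111.
Blocks that differ from the original plaintext: P1, P2.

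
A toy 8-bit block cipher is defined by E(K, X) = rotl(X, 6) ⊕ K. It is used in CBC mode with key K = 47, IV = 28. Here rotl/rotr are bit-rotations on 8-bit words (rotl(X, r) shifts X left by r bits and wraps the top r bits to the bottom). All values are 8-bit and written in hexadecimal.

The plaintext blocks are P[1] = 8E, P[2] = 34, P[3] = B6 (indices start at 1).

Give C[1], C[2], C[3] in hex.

C[1] = EE, C[2] = F1, C[3] = 96

CBC encryption: C_i = E(K, P_i ⊕ C_{i−1}), with C_{0} = IV.
C[1]: P[1] ⊕ 28 = A6; E(K, A6) = EE.
C[2]: P[2] ⊕ EE = DA; E(K, DA) = F1.
C[3]: P[3] ⊕ F1 = 47; E(K, 47) = 96.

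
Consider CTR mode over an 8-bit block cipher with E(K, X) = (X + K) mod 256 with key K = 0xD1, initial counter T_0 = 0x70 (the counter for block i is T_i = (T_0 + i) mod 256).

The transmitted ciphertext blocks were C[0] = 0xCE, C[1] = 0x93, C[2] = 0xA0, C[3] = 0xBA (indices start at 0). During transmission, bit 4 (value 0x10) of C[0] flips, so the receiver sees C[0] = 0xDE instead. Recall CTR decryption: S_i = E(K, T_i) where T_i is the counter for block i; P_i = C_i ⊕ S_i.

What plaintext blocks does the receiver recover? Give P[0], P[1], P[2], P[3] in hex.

Only C[0] changed, to 0xDE. In CTR, a change in C_i flips the same bit in P_i only; the keystream is unaffected. Decrypting the received ciphertext:
P[0]: T = 0x70, S = E(K, T) = 0x41; 0xDE ⊕ 0x41 = 0x9F.
P[1]: T = 0x71, S = E(K, T) = 0x42; 0x93 ⊕ 0x42 = 0xD1.
P[2]: T = 0x72, S = E(K, T) = 0x43; 0xA0 ⊕ 0x43 = 0xE3.
P[3]: T = 0x73, S = E(K, T) = 0x44; 0xBA ⊕ 0x44 = 0xFE.
Blocks that differ from the original plaintext: P[0].

P[0] = 0x9F, P[1] = 0xD1, P[2] = 0xE3, P[3] = 0xFE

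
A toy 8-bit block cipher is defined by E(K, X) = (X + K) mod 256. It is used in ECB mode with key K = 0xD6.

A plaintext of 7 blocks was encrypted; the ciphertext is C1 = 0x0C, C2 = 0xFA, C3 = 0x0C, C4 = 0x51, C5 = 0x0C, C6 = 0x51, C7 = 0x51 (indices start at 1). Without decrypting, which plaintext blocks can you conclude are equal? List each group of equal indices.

ECB encrypts each block independently with the same key, so equal ciphertext blocks imply equal plaintext blocks.
C1 = C3 = C5 = 0x0C, so P1 = P3 = P5.
C4 = C6 = C7 = 0x51, so P4 = P6 = P7.

P1 = P3 = P5; P4 = P6 = P7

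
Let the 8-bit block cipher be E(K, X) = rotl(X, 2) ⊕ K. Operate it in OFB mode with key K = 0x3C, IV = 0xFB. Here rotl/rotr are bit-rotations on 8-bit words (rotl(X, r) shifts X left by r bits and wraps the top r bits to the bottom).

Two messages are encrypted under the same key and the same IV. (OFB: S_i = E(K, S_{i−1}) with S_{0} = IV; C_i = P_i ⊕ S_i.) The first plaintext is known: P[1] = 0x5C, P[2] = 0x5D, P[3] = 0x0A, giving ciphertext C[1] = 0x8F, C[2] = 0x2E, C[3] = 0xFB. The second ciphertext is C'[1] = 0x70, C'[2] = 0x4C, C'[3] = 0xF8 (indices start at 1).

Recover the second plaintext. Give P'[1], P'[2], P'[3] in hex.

In OFB with a reused IV, both messages share the same keystream S_i, so C_i ⊕ C'_i = P_i ⊕ P'_i and thus P'_i = P_i ⊕ C_i ⊕ C'_i.
P'[1]: 0x5C ⊕ 0x8F ⊕ 0x70 = 0xA3.
P'[2]: 0x5D ⊕ 0x2E ⊕ 0x4C = 0x3F.
P'[3]: 0x0A ⊕ 0xFB ⊕ 0xF8 = 0x09.

P'[1] = 0xA3, P'[2] = 0x3F, P'[3] = 0x09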